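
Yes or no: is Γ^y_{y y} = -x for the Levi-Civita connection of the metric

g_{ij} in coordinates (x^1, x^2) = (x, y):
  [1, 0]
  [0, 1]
Γ^y_{y y} = (1/2) g^{yy} (∂_y g_{yy} + ∂_y g_{yy} - ∂_y g_{yy}) = (1/2)(1)((0) + (0) - (0)) = 0
This differs from the proposed value -x.
No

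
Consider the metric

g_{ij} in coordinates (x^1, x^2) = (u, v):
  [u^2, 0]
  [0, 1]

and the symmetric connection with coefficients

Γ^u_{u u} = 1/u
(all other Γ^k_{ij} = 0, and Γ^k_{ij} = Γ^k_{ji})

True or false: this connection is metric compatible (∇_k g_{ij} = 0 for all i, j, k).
Using ∇_k g_{ij} = ∂_k g_{ij} - Γ^m_{ki} g_{mj} - Γ^m_{kj} g_{im}:
e.g. ∇_u g_{uu} = (2*u) - (u) - (u) = 0
Every component ∇_k g_{ij} vanishes: the connection is metric compatible.
True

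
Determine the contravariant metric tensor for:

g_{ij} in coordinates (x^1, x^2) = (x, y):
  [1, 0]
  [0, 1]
The metric is diagonal, so g^{ij} is diagonal with entries 1/g_{ii}: diag(1, 1).
g^{ij}:
  [1, 0]
  [0, 1]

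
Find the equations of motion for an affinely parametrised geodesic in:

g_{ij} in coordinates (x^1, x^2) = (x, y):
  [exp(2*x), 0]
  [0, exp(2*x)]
Geodesic equation: d^2x^k/dλ^2 + Γ^k_{ij} (dx^i/dλ)(dx^j/dλ) = 0.
Non-zero Christoffel symbols:
Γ^x_{x x} = 1
Γ^x_{y y} = -1
Γ^y_{x y} = 1
Substituting (the symmetric pair Γ^k_{ij}, Γ^k_{ji} combines into a factor 2):
d^2x/dλ^2 + (dx/dλ)^2 - (dy/dλ)^2 = 0
d^2y/dλ^2 + 2 (dx/dλ)(dy/dλ) = 0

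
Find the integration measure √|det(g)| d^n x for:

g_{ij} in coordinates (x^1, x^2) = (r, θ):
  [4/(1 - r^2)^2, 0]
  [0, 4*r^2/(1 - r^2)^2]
det(g) = 16*r^2/(1 - r^2)^4
√|det(g)| = 4*r/(r^2 - 1)^2
Volume element: dV = 4*r/(r^2 - 1)^2 dr dθ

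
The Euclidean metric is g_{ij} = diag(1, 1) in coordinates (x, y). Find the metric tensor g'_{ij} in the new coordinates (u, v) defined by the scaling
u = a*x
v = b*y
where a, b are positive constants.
Invert the transformation: x = u/a, y = v/b
g'_{ij} = (∂x^k/∂x'^i)(∂x^l/∂x'^j) g_{kl}; with g_{kl} = δ_{kl} this is Σ_k (∂x^k/∂x'^i)(∂x^k/∂x'^j).
Jacobian: ∂x/∂u = 1/a, ∂x/∂v = 0, ∂y/∂u = 0, ∂y/∂v = 1/b
g'_{uu} = (1/a)(1/a) + (0)(0) = 1/a^2
g'_{uv} = (1/a)(0) + (0)(1/b) = 0
g'_{vv} = (0)(0) + (1/b)(1/b) = 1/b^2
g'_{ij} = diag(1/a^2, 1/b^2)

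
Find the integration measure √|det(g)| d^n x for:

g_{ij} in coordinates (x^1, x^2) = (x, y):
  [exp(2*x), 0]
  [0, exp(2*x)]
det(g) = exp(4*x)
√|det(g)| = exp(2*x)
Volume element: dV = exp(2*x) dx dy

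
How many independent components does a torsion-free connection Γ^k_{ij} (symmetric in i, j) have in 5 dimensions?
Γ^k_{ij} has n choices for the upper index and n(n+1)/2 independent symmetric lower index pairs.
Total = 5 × 5×6/2 = 5 × 15 = 75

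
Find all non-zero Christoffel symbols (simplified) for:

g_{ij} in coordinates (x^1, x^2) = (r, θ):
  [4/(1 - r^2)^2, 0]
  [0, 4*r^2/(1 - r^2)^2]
Using Γ^k_{ij} = (1/2) g^{km} (∂_i g_{mj} + ∂_j g_{mi} - ∂_m g_{ij}); the metric is diagonal, so only the m = k term contributes.
Non-zero symbols (using the symmetry Γ^k_{ij} = Γ^k_{ji}):
Γ^r_{r r} = (1/2) g^{rr} (∂_r g_{rr} + ∂_r g_{rr} - ∂_r g_{rr}) = (1/2)((1 - r^2)^2/4)((16*r/(1 - r^2)^3) + (16*r/(1 - r^2)^3) - (16*r/(1 - r^2)^3)) = 2*r/(1 - r^2)
Γ^r_{θ θ} = (1/2) g^{rr} (∂_θ g_{rθ} + ∂_θ g_{rθ} - ∂_r g_{θθ}) = (1/2)((1 - r^2)^2/4)((0) + (0) - (-8*(r^3 + r)/(r^2 - 1)^3)) = (r^3 + r)/(r^2 - 1)
Γ^θ_{r θ} = (1/2) g^{θθ} (∂_r g_{θθ} + ∂_θ g_{θr} - ∂_θ g_{rθ}) = (1/2)((1 - r^2)^2/(4*r^2))((-8*(r^3 + r)/(r^2 - 1)^3) + (0) - (0)) = (-r^2 - 1)/(r^3 - r)
All other Christoffel symbols are zero.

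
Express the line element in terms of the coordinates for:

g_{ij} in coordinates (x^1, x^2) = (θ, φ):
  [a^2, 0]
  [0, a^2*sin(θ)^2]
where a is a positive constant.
ds^2 = g_{ij} dx^i dx^j; only the non-zero components contribute.
ds^2 = a^2 dθ^2 + a^2*sin(θ)^2 dφ^2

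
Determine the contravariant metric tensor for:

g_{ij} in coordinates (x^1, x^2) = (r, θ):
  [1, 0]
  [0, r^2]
The metric is diagonal, so g^{ij} is diagonal with entries 1/g_{ii}: diag(1, 1/(r^2)).
g^{ij}:
  [1, 0]
  [0, 1/r^2]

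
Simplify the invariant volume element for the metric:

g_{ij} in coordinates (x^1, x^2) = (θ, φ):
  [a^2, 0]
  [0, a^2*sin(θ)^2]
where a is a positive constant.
det(g) = a^4*sin(θ)^2
√|det(g)| = a^2*sin(θ) (taking 0 < θ < π so that |sin(θ)| = sin(θ))
Volume element: dV = a^2*sin(θ) dθ dφ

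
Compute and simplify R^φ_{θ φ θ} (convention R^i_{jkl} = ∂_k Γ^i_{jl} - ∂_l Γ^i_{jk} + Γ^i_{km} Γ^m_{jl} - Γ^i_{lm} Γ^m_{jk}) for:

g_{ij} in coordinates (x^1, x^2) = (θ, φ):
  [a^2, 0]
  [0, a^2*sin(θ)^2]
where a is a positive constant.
Non-zero Christoffel symbols (Γ^k_{ij} = Γ^k_{ji}):
Γ^θ_{φ φ} = -sin(2*θ)/2
Γ^φ_{θ φ} = 1/tan(θ)
R^φ_{θ φ θ} = ∂_φ Γ^φ_{θ θ} - ∂_θ Γ^φ_{θ φ} + Γ^φ_{φ m} Γ^m_{θ θ} - Γ^φ_{θ m} Γ^m_{θ φ}
  = (0) - (-1/sin(θ)^2) + (0) - (1/tan(θ)^2) = 1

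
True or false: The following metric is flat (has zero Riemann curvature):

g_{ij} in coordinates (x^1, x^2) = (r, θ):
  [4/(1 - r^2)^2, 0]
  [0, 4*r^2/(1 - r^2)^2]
Non-zero Christoffel symbols:
Γ^r_{r r} = 2*r/(1 - r^2)
Γ^r_{θ θ} = (r^3 + r)/(r^2 - 1)
Γ^θ_{r θ} = (-r^2 - 1)/(r^3 - r)
Ricci tensor: R_{rr} = -4/(r^2 - 1)^2, R_{rθ} = 0, R_{θθ} = -4*r^2/(r^2 - 1)^2
The Ricci tensor is non-zero, so the Riemann tensor is non-zero: not flat.
False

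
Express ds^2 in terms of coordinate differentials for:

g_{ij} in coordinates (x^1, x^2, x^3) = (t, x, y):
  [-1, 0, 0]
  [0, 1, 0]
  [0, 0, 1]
ds^2 = g_{ij} dx^i dx^j; only the non-zero components contribute.
ds^2 = -dt^2 + dx^2 + dy^2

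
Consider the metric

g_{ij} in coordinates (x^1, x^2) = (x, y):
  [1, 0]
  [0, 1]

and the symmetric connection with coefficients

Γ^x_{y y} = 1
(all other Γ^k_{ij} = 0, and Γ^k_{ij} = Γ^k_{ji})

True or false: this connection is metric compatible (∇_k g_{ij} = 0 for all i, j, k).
Using ∇_k g_{ij} = ∂_k g_{ij} - Γ^m_{ki} g_{mj} - Γ^m_{kj} g_{im}:
∇_y g_{xy} = (0) - (0) - (1) = -1 ≠ 0
So the connection is not metric compatible (it is not the Levi-Civita connection).
False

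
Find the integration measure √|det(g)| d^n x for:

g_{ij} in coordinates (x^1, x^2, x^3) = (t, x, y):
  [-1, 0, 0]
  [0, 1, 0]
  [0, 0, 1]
det(g) = -1
√|det(g)| = 1
Volume element: dV = 1 dt dx dy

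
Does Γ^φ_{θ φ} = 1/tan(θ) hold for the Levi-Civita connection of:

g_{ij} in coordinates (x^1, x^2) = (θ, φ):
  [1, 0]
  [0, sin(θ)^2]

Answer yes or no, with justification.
Γ^φ_{θ φ} = (1/2) g^{φφ} (∂_θ g_{φφ} + ∂_φ g_{φθ} - ∂_φ g_{θφ}) = (1/2)(1/sin(θ)^2)((sin(2*θ)) + (0) - (0)) = 1/tan(θ)
This equals the proposed value 1/tan(θ).
Yes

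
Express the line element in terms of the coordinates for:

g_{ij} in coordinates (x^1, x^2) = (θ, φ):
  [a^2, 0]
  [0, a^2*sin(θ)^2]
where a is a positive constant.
ds^2 = g_{ij} dx^i dx^j; only the non-zero components contribute.
ds^2 = a^2 dθ^2 + a^2*sin(θ)^2 dφ^2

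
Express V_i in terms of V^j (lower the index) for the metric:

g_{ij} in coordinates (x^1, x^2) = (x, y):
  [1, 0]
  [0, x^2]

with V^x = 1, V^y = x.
V_i = g_{ij} V^j:
V_x = (1)(1) + (0)(x) = 1
V_y = (0)(1) + (x^2)(x) = x^3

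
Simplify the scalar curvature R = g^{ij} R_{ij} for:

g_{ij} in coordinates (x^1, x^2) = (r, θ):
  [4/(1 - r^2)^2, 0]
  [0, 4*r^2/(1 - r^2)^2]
Non-zero Christoffel symbols (Γ^k_{ij} = Γ^k_{ji}):
Γ^r_{r r} = 2*r/(1 - r^2)
Γ^r_{θ θ} = (r^3 + r)/(r^2 - 1)
Γ^θ_{r θ} = (-r^2 - 1)/(r^3 - r)
Ricci tensor (R_{ij} = R^k_{ikj}): R_{rr} = -4/(r^2 - 1)^2, R_{rθ} = 0, R_{θθ} = -4*r^2/(r^2 - 1)^2
Inverse metric: g^{rr} = (1 - r^2)^2/4, g^{θθ} = (1 - r^2)^2/(4*r^2)
R = g^{ij} R_{ij} = ((1 - r^2)^2/4)(-4/(r^2 - 1)^2) + ((1 - r^2)^2/(4*r^2))(-4*r^2/(r^2 - 1)^2) = -2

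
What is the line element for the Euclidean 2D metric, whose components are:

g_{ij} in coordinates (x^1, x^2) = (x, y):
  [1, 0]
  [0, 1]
ds^2 = g_{ij} dx^i dx^j; only the non-zero components contribute.
ds^2 = dx^2 + dy^2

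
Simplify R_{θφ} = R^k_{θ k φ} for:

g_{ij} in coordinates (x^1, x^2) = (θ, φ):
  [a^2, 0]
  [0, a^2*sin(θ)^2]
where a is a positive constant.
Non-zero Christoffel symbols (Γ^k_{ij} = Γ^k_{ji}):
Γ^θ_{φ φ} = -sin(2*θ)/2
Γ^φ_{θ φ} = 1/tan(θ)
R^θ_{θ θ φ} = 0 (a repeated index in an antisymmetric pair)
R^φ_{θ φ φ} = 0 (a repeated index in an antisymmetric pair)
R_{θφ} = R^θ_{θ θ φ} + R^φ_{θ φ φ} = (0) + (0) = 0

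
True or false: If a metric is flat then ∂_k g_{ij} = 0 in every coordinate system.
Flatness means R^i_{jkl} = 0; the components can still vary, e.g. the flat plane in polar coordinates has g_{θθ} = r^2.
False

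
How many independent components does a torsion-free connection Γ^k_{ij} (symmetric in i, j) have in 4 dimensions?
Γ^k_{ij} has n choices for the upper index and n(n+1)/2 independent symmetric lower index pairs.
Total = 4 × 4×5/2 = 4 × 10 = 40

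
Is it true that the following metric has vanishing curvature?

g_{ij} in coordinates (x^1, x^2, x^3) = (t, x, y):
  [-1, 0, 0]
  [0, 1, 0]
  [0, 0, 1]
All metric components are constant, so every Christoffel symbol vanishes and R^i_{jkl} = 0.
Yes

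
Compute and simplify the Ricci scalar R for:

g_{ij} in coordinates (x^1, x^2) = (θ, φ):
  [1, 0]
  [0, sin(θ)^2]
Non-zero Christoffel symbols (Γ^k_{ij} = Γ^k_{ji}):
Γ^θ_{φ φ} = -sin(2*θ)/2
Γ^φ_{θ φ} = 1/tan(θ)
Ricci tensor (R_{ij} = R^k_{ikj}): R_{θθ} = 1, R_{θφ} = 0, R_{φφ} = sin(θ)^2
Inverse metric: g^{θθ} = 1, g^{φφ} = 1/sin(θ)^2
R = g^{ij} R_{ij} = (1)(1) + (1/sin(θ)^2)(sin(θ)^2) = 2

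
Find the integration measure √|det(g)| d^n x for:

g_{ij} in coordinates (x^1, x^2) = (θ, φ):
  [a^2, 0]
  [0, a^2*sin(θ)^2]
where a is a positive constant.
det(g) = a^4*sin(θ)^2
√|det(g)| = a^2*sin(θ) (taking 0 < θ < π so that |sin(θ)| = sin(θ))
Volume element: dV = a^2*sin(θ) dθ dφ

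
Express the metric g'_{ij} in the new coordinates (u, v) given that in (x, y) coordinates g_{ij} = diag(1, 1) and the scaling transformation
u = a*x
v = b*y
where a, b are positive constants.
Invert the transformation: x = u/a, y = v/b
g'_{ij} = (∂x^k/∂x'^i)(∂x^l/∂x'^j) g_{kl}; with g_{kl} = δ_{kl} this is Σ_k (∂x^k/∂x'^i)(∂x^k/∂x'^j).
Jacobian: ∂x/∂u = 1/a, ∂x/∂v = 0, ∂y/∂u = 0, ∂y/∂v = 1/b
g'_{uu} = (1/a)(1/a) + (0)(0) = 1/a^2
g'_{uv} = (1/a)(0) + (0)(1/b) = 0
g'_{vv} = (0)(0) + (1/b)(1/b) = 1/b^2
g'_{ij} = diag(1/a^2, 1/b^2)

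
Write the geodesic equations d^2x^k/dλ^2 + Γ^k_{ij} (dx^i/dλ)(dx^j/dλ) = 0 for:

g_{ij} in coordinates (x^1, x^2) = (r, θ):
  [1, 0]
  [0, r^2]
Geodesic equation: d^2x^k/dλ^2 + Γ^k_{ij} (dx^i/dλ)(dx^j/dλ) = 0.
Non-zero Christoffel symbols:
Γ^r_{θ θ} = -r
Γ^θ_{r θ} = 1/r
Substituting (the symmetric pair Γ^k_{ij}, Γ^k_{ji} combines into a factor 2):
d^2r/dλ^2 - r (dθ/dλ)^2 = 0
d^2θ/dλ^2 + (2/r) (dr/dλ)(dθ/dλ) = 0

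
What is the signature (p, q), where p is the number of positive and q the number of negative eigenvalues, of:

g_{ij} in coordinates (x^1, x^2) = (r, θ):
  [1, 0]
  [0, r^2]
The metric is diagonal, so its eigenvalues are the diagonal entries: 1, r^2 (at a generic point, where coordinate-dependent entries are positive).
2 positive, 0 negative.
(2, 0) - Riemannian (positive definite)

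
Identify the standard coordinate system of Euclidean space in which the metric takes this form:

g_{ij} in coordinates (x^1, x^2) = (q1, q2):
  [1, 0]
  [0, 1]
All components are constant and the metric is the identity, i.e. orthonormal rectilinear coordinates.
Cartesian (2D) coordinates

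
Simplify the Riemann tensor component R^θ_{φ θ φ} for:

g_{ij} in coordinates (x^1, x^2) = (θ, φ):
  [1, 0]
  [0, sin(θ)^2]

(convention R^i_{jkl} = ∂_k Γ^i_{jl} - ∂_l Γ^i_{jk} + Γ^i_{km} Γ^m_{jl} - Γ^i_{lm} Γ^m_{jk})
Non-zero Christoffel symbols (Γ^k_{ij} = Γ^k_{ji}):
Γ^θ_{φ φ} = -sin(2*θ)/2
Γ^φ_{θ φ} = 1/tan(θ)
R^θ_{φ θ φ} = ∂_θ Γ^θ_{φ φ} - ∂_φ Γ^θ_{φ θ} + Γ^θ_{θ m} Γ^m_{φ φ} - Γ^θ_{φ m} Γ^m_{φ θ}
  = (-cos(2*θ)) - (0) + (0) - (-cos(θ)^2) = sin(θ)^2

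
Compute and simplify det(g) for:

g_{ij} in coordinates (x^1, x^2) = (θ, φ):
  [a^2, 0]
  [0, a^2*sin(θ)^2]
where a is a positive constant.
For a 2×2 metric: det(g) = g_{11}·g_{22} - g_{12}·g_{21}
= (a^2)·(a^2*sin(θ)^2) - (0)·(0)
= a^4*sin(θ)^2 - 0
det(g) = a^4*sin(θ)^2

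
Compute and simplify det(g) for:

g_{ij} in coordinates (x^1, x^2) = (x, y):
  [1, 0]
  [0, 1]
For a 2×2 metric: det(g) = g_{11}·g_{22} - g_{12}·g_{21}
= (1)·(1) - (0)·(0)
= 1 - 0
det(g) = 1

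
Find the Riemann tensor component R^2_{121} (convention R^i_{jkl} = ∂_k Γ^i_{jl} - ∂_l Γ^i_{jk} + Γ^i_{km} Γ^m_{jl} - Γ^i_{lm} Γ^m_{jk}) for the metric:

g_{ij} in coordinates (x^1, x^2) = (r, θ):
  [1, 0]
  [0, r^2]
Non-zero Christoffel symbols (Γ^k_{ij} = Γ^k_{ji}):
Γ^r_{θ θ} = -r
Γ^θ_{r θ} = 1/r
R^θ_{r θ r} = ∂_θ Γ^θ_{r r} - ∂_r Γ^θ_{r θ} + Γ^θ_{θ m} Γ^m_{r r} - Γ^θ_{r m} Γ^m_{r θ}
  = (0) - (-1/r^2) + (0) - (1/r^2) = 0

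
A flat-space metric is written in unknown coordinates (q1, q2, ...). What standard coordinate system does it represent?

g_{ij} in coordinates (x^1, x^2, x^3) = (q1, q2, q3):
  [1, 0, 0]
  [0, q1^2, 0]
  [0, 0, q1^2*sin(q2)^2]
The line element ds^2 = dq1^2 + q1^2 dq2^2 + q1^2 sin(q2)^2 dq3^2 is dr^2 + r^2 dθ^2 + r^2 sin(θ)^2 dφ^2 with q1 = r, q2 = θ, q3 = φ.
spherical coordinates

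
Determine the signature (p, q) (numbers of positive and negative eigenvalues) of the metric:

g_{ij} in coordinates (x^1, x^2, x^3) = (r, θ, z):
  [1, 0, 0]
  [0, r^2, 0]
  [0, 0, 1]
The metric is diagonal, so its eigenvalues are the diagonal entries: 1, r^2, 1 (at a generic point, where coordinate-dependent entries are positive).
3 positive, 0 negative.
(3, 0) - Riemannian (positive definite)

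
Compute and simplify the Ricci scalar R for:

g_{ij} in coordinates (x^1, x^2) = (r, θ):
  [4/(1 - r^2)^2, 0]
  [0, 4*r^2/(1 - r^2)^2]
Non-zero Christoffel symbols (Γ^k_{ij} = Γ^k_{ji}):
Γ^r_{r r} = 2*r/(1 - r^2)
Γ^r_{θ θ} = (r^3 + r)/(r^2 - 1)
Γ^θ_{r θ} = (-r^2 - 1)/(r^3 - r)
Ricci tensor (R_{ij} = R^k_{ikj}): R_{rr} = -4/(r^2 - 1)^2, R_{rθ} = 0, R_{θθ} = -4*r^2/(r^2 - 1)^2
Inverse metric: g^{rr} = (1 - r^2)^2/4, g^{θθ} = (1 - r^2)^2/(4*r^2)
R = g^{ij} R_{ij} = ((1 - r^2)^2/4)(-4/(r^2 - 1)^2) + ((1 - r^2)^2/(4*r^2))(-4*r^2/(r^2 - 1)^2) = -2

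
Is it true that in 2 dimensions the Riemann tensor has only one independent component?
The number of independent components is n^2(n^2-1)/12 = 4·3/12 = 1 for n = 2 (e.g. R_{1212}).
Yes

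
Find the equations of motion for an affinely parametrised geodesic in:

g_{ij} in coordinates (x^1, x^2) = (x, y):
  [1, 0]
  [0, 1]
Geodesic equation: d^2x^k/dλ^2 + Γ^k_{ij} (dx^i/dλ)(dx^j/dλ) = 0.
All Christoffel symbols vanish, so the geodesics are straight lines:
d^2x/dλ^2 = 0
d^2y/dλ^2 = 0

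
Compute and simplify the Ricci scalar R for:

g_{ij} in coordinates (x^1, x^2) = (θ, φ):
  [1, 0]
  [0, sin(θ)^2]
Non-zero Christoffel symbols (Γ^k_{ij} = Γ^k_{ji}):
Γ^θ_{φ φ} = -sin(2*θ)/2
Γ^φ_{θ φ} = 1/tan(θ)
Ricci tensor (R_{ij} = R^k_{ikj}): R_{θθ} = 1, R_{θφ} = 0, R_{φφ} = sin(θ)^2
Inverse metric: g^{θθ} = 1, g^{φφ} = 1/sin(θ)^2
R = g^{ij} R_{ij} = (1)(1) + (1/sin(θ)^2)(sin(θ)^2) = 2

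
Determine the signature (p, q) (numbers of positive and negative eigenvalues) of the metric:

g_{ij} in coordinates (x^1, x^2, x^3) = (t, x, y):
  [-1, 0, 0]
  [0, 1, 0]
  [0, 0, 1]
The metric is diagonal, so its eigenvalues are the diagonal entries: -1, 1, 1 (at a generic point, where coordinate-dependent entries are positive).
2 positive, 1 negative.
(2, 1) - Lorentzian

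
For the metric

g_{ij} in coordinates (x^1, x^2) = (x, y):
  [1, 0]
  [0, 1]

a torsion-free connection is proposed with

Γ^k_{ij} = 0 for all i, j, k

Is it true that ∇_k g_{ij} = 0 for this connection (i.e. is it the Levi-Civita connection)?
Using ∇_k g_{ij} = ∂_k g_{ij} - Γ^m_{ki} g_{mj} - Γ^m_{kj} g_{im}:
e.g. ∇_x g_{yy} = (0) - (0) - (0) = 0
Every component ∇_k g_{ij} vanishes: the connection is metric compatible.
Yes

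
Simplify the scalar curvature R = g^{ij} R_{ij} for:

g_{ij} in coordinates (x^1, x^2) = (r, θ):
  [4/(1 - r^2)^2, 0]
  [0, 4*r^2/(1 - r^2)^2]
Non-zero Christoffel symbols (Γ^k_{ij} = Γ^k_{ji}):
Γ^r_{r r} = 2*r/(1 - r^2)
Γ^r_{θ θ} = (r^3 + r)/(r^2 - 1)
Γ^θ_{r θ} = (-r^2 - 1)/(r^3 - r)
Ricci tensor (R_{ij} = R^k_{ikj}): R_{rr} = -4/(r^2 - 1)^2, R_{rθ} = 0, R_{θθ} = -4*r^2/(r^2 - 1)^2
Inverse metric: g^{rr} = (1 - r^2)^2/4, g^{θθ} = (1 - r^2)^2/(4*r^2)
R = g^{ij} R_{ij} = ((1 - r^2)^2/4)(-4/(r^2 - 1)^2) + ((1 - r^2)^2/(4*r^2))(-4*r^2/(r^2 - 1)^2) = -2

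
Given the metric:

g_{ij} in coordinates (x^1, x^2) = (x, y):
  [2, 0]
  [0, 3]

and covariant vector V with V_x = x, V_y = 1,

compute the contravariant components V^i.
Inverse metric (diagonal): g^{xx} = 1/2, g^{yy} = 1/3
V^i = g^{ij} V_j:
V^x = (1/2)(x) + (0)(1) = x/2
V^y = (0)(x) + (1/3)(1) = 1/3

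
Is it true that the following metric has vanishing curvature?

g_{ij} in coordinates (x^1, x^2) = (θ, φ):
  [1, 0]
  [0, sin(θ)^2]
Non-zero Christoffel symbols:
Γ^θ_{φ φ} = -sin(2*θ)/2
Γ^φ_{θ φ} = 1/tan(θ)
Ricci tensor: R_{θθ} = 1, R_{θφ} = 0, R_{φφ} = sin(θ)^2
The Ricci tensor is non-zero, so the Riemann tensor is non-zero: not flat.
No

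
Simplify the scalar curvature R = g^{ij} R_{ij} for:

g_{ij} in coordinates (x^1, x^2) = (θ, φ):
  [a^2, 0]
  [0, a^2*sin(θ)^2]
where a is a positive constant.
Non-zero Christoffel symbols (Γ^k_{ij} = Γ^k_{ji}):
Γ^θ_{φ φ} = -sin(2*θ)/2
Γ^φ_{θ φ} = 1/tan(θ)
Ricci tensor (R_{ij} = R^k_{ikj}): R_{θθ} = 1, R_{θφ} = 0, R_{φφ} = sin(θ)^2
Inverse metric: g^{θθ} = 1/a^2, g^{φφ} = 1/(a^2*sin(θ)^2)
R = g^{ij} R_{ij} = (1/a^2)(1) + (1/(a^2*sin(θ)^2))(sin(θ)^2) = 2/a^2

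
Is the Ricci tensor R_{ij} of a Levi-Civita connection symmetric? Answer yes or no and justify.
R_{ij} = R^k_{ikj}; the pair symmetry R_{kilj} = R_{ljki} gives R_{ij} = R_{ji}.
Yes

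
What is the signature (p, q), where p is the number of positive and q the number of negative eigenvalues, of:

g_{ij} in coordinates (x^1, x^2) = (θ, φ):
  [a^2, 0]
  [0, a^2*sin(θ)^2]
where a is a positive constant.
The metric is diagonal, so its eigenvalues are the diagonal entries: a^2, a^2*sin(θ)^2 (at a generic point, where coordinate-dependent entries are positive).
2 positive, 0 negative.
(2, 0) - Riemannian (positive definite)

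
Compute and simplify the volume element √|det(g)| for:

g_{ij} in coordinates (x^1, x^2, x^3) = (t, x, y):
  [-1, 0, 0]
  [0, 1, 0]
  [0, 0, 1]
det(g) = -1
√|det(g)| = 1
Volume element: dV = 1 dt dx dy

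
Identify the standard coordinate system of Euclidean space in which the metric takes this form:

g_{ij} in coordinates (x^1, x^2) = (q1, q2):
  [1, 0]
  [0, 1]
All components are constant and the metric is the identity, i.e. orthonormal rectilinear coordinates.
Cartesian (2D) coordinates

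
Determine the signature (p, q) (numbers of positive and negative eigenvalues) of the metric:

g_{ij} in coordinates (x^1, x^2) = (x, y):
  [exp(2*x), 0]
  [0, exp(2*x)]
The metric is diagonal, so its eigenvalues are the diagonal entries: exp(2*x), exp(2*x) (at a generic point, where coordinate-dependent entries are positive).
2 positive, 0 negative.
(2, 0) - Riemannian (positive definite)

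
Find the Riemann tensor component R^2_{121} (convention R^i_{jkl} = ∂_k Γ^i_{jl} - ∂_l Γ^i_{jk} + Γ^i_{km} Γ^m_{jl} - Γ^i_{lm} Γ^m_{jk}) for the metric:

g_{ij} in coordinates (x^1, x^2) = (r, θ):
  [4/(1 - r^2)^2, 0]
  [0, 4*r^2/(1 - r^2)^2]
Non-zero Christoffel symbols (Γ^k_{ij} = Γ^k_{ji}):
Γ^r_{r r} = 2*r/(1 - r^2)
Γ^r_{θ θ} = (r^3 + r)/(r^2 - 1)
Γ^θ_{r θ} = (-r^2 - 1)/(r^3 - r)
R^θ_{r θ r} = ∂_θ Γ^θ_{r r} - ∂_r Γ^θ_{r θ} + Γ^θ_{θ m} Γ^m_{r r} - Γ^θ_{r m} Γ^m_{r θ}
  = (0) - ((r^4 + 4*r^2 - 1)/(r^3 - r)^2) + (2*(r^2 + 1)/(r^2 - 1)^2) - ((r^2 + 1)^2/(r^3 - r)^2) = -4/(r^2 - 1)^2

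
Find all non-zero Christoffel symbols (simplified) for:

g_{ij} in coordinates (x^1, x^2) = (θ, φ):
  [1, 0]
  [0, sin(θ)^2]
Using Γ^k_{ij} = (1/2) g^{km} (∂_i g_{mj} + ∂_j g_{mi} - ∂_m g_{ij}); the metric is diagonal, so only the m = k term contributes.
Non-zero symbols (using the symmetry Γ^k_{ij} = Γ^k_{ji}):
Γ^θ_{φ φ} = (1/2) g^{θθ} (∂_φ g_{θφ} + ∂_φ g_{θφ} - ∂_θ g_{φφ}) = (1/2)(1)((0) + (0) - (sin(2*θ))) = -sin(2*θ)/2
Γ^φ_{θ φ} = (1/2) g^{φφ} (∂_θ g_{φφ} + ∂_φ g_{φθ} - ∂_φ g_{θφ}) = (1/2)(1/sin(θ)^2)((sin(2*θ)) + (0) - (0)) = 1/tan(θ)
All other Christoffel symbols are zero.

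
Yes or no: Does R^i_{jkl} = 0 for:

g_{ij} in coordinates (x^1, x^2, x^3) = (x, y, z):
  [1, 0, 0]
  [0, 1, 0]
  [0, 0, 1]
All metric components are constant, so every Christoffel symbol vanishes and R^i_{jkl} = 0.
Yes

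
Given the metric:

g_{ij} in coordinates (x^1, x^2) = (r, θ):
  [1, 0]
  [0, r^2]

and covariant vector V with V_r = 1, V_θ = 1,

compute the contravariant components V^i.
Inverse metric (diagonal): g^{rr} = 1, g^{θθ} = 1/r^2
V^i = g^{ij} V_j:
V^r = (1)(1) + (0)(1) = 1
V^θ = (0)(1) + (1/r^2)(1) = 1/r^2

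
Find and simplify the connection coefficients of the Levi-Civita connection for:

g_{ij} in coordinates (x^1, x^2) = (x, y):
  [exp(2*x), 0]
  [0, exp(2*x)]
Using Γ^k_{ij} = (1/2) g^{km} (∂_i g_{mj} + ∂_j g_{mi} - ∂_m g_{ij}); the metric is diagonal, so only the m = k term contributes.
Non-zero symbols (using the symmetry Γ^k_{ij} = Γ^k_{ji}):
Γ^x_{x x} = (1/2) g^{xx} (∂_x g_{xx} + ∂_x g_{xx} - ∂_x g_{xx}) = (1/2)(exp(-2*x))((2*exp(2*x)) + (2*exp(2*x)) - (2*exp(2*x))) = 1
Γ^x_{y y} = (1/2) g^{xx} (∂_y g_{xy} + ∂_y g_{xy} - ∂_x g_{yy}) = (1/2)(exp(-2*x))((0) + (0) - (2*exp(2*x))) = -1
Γ^y_{x y} = (1/2) g^{yy} (∂_x g_{yy} + ∂_y g_{yx} - ∂_y g_{xy}) = (1/2)(exp(-2*x))((2*exp(2*x)) + (0) - (0)) = 1
All other Christoffel symbols are zero.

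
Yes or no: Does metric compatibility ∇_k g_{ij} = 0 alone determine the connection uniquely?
One also needs vanishing torsion; metric compatibility plus torsion-freeness singles out the Levi-Civita connection.
No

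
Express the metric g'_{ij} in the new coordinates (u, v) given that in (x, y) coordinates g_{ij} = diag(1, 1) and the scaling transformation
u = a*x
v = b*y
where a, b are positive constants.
Invert the transformation: x = u/a, y = v/b
g'_{ij} = (∂x^k/∂x'^i)(∂x^l/∂x'^j) g_{kl}; with g_{kl} = δ_{kl} this is Σ_k (∂x^k/∂x'^i)(∂x^k/∂x'^j).
Jacobian: ∂x/∂u = 1/a, ∂x/∂v = 0, ∂y/∂u = 0, ∂y/∂v = 1/b
g'_{uu} = (1/a)(1/a) + (0)(0) = 1/a^2
g'_{uv} = (1/a)(0) + (0)(1/b) = 0
g'_{vv} = (0)(0) + (1/b)(1/b) = 1/b^2
g'_{ij} = diag(1/a^2, 1/b^2)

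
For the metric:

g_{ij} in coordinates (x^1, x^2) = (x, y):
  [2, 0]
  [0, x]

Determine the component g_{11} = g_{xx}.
With x^1 = x, x^2 = y, g_{11} = g_{xx} is the row-1, column-1 entry of the matrix.
g_{11} = 2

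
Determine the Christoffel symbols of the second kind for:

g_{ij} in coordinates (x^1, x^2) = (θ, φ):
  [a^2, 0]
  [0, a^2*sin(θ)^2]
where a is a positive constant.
Using Γ^k_{ij} = (1/2) g^{km} (∂_i g_{mj} + ∂_j g_{mi} - ∂_m g_{ij}); the metric is diagonal, so only the m = k term contributes.
Non-zero symbols (using the symmetry Γ^k_{ij} = Γ^k_{ji}):
Γ^θ_{φ φ} = (1/2) g^{θθ} (∂_φ g_{θφ} + ∂_φ g_{θφ} - ∂_θ g_{φφ}) = (1/2)(1/a^2)((0) + (0) - (a^2*sin(2*θ))) = -sin(2*θ)/2
Γ^φ_{θ φ} = (1/2) g^{φφ} (∂_θ g_{φφ} + ∂_φ g_{φθ} - ∂_φ g_{θφ}) = (1/2)(1/(a^2*sin(θ)^2))((a^2*sin(2*θ)) + (0) - (0)) = 1/tan(θ)
All other Christoffel symbols are zero.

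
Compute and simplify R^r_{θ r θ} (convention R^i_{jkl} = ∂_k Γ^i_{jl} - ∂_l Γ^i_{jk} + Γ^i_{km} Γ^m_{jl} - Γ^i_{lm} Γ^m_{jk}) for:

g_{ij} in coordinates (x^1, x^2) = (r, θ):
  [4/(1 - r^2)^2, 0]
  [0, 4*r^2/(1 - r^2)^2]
Non-zero Christoffel symbols (Γ^k_{ij} = Γ^k_{ji}):
Γ^r_{r r} = 2*r/(1 - r^2)
Γ^r_{θ θ} = (r^3 + r)/(r^2 - 1)
Γ^θ_{r θ} = (-r^2 - 1)/(r^3 - r)
R^r_{θ r θ} = ∂_r Γ^r_{θ θ} - ∂_θ Γ^r_{θ r} + Γ^r_{r m} Γ^m_{θ θ} - Γ^r_{θ m} Γ^m_{θ r}
  = ((r^4 - 4*r^2 - 1)/(r^2 - 1)^2) - (0) + (-2*r^2*(r^2 + 1)/(r^2 - 1)^2) - (-(r^2 + 1)^2/(r^2 - 1)^2) = -4*r^2/(r^2 - 1)^2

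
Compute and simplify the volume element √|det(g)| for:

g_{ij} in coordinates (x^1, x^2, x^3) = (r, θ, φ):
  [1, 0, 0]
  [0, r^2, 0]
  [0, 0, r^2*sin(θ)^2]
det(g) = r^4*sin(θ)^2
√|det(g)| = r^2*sin(θ) (taking 0 < θ < π so that |sin(θ)| = sin(θ))
Volume element: dV = r^2*sin(θ) dr dθ dφ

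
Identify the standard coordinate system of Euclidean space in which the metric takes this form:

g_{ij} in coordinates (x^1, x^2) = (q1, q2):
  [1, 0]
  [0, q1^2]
The line element ds^2 = dq1^2 + q1^2 dq2^2 is dr^2 + r^2 dθ^2 with q1 = r, q2 = θ.
polar coordinates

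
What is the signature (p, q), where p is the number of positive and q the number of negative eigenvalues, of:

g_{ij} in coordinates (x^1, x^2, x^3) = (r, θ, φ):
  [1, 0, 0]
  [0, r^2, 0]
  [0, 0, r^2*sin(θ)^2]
The metric is diagonal, so its eigenvalues are the diagonal entries: 1, r^2, r^2*sin(θ)^2 (at a generic point, where coordinate-dependent entries are positive).
3 positive, 0 negative.
(3, 0) - Riemannian (positive definite)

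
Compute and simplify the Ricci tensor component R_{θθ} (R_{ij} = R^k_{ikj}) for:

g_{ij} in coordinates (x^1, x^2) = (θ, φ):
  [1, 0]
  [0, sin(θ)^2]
Non-zero Christoffel symbols (Γ^k_{ij} = Γ^k_{ji}):
Γ^θ_{φ φ} = -sin(2*θ)/2
Γ^φ_{θ φ} = 1/tan(θ)
R^θ_{θ θ θ} = 0 (a repeated index in an antisymmetric pair)
R^φ_{θ φ θ} = ∂_φ Γ^φ_{θ θ} - ∂_θ Γ^φ_{θ φ} + Γ^φ_{φ m} Γ^m_{θ θ} - Γ^φ_{θ m} Γ^m_{θ φ}
  = (0) - (-1/sin(θ)^2) + (0) - (1/tan(θ)^2) = 1
R_{θθ} = R^θ_{θ θ θ} + R^φ_{θ φ θ} = (0) + (1) = 1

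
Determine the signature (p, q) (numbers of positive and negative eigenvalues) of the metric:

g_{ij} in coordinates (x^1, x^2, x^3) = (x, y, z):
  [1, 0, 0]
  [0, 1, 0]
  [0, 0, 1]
The metric is diagonal, so its eigenvalues are the diagonal entries: 1, 1, 1 (at a generic point, where coordinate-dependent entries are positive).
3 positive, 0 negative.
(3, 0) - Riemannian (positive definite)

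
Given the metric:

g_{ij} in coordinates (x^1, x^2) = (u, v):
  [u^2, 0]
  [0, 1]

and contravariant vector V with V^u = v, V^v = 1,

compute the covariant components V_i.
V_i = g_{ij} V^j:
V_u = (u^2)(v) + (0)(1) = u^2*v
V_v = (0)(v) + (1)(1) = 1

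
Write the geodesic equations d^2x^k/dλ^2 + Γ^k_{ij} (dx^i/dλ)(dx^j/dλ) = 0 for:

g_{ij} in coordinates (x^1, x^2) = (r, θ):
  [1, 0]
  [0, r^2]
Geodesic equation: d^2x^k/dλ^2 + Γ^k_{ij} (dx^i/dλ)(dx^j/dλ) = 0.
Non-zero Christoffel symbols:
Γ^r_{θ θ} = -r
Γ^θ_{r θ} = 1/r
Substituting (the symmetric pair Γ^k_{ij}, Γ^k_{ji} combines into a factor 2):
d^2r/dλ^2 - r (dθ/dλ)^2 = 0
d^2θ/dλ^2 + (2/r) (dr/dλ)(dθ/dλ) = 0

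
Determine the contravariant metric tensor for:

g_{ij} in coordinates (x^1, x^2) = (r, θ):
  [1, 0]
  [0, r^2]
The metric is diagonal, so g^{ij} is diagonal with entries 1/g_{ii}: diag(1, 1/(r^2)).
g^{ij}:
  [1, 0]
  [0, 1/r^2]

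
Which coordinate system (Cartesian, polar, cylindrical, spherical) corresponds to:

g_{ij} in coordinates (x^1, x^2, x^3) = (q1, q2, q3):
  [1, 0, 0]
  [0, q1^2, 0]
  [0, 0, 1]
The line element ds^2 = dq1^2 + q1^2 dq2^2 + dq3^2 is dr^2 + r^2 dθ^2 + dz^2 with q1 = r, q2 = θ, q3 = z.
cylindrical coordinates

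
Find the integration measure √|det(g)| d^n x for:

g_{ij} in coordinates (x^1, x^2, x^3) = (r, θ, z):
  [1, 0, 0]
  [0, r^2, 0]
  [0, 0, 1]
det(g) = r^2
√|det(g)| = r
Volume element: dV = r dr dθ dz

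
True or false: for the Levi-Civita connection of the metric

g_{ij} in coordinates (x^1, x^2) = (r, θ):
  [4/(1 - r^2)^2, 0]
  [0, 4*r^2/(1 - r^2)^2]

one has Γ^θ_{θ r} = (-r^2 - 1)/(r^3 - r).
Γ^θ_{θ r} = (1/2) g^{θθ} (∂_θ g_{θr} + ∂_r g_{θθ} - ∂_θ g_{θr}) = (1/2)((1 - r^2)^2/(4*r^2))((0) + (-8*(r^3 + r)/(r^2 - 1)^3) - (0)) = (-r^2 - 1)/(r^3 - r)
This equals the proposed value (-r^2 - 1)/(r^3 - r).
True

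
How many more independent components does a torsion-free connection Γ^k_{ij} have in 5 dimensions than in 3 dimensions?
Independent components in n dimensions: n × n(n+1)/2 = n^2(n+1)/2.
5D: 5 × 15 = 75
3D: 3 × 6 = 18
Difference = 75 - 18 = 57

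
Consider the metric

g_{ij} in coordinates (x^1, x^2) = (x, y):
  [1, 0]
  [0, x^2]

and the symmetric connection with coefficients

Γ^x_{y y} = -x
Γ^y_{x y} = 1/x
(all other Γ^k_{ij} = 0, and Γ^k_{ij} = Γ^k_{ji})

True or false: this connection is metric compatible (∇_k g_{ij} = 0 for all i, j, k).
Using ∇_k g_{ij} = ∂_k g_{ij} - Γ^m_{ki} g_{mj} - Γ^m_{kj} g_{im}:
e.g. ∇_x g_{yy} = (2*x) - (x) - (x) = 0
Every component ∇_k g_{ij} vanishes: the connection is metric compatible.
True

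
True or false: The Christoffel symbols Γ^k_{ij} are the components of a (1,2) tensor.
Under a change of coordinates Γ picks up an inhomogeneous term ∂²x/∂x'∂x'; e.g. Γ = 0 in Cartesian coordinates but Γ^r_{θθ} = -r in polar coordinates on the same flat plane.
False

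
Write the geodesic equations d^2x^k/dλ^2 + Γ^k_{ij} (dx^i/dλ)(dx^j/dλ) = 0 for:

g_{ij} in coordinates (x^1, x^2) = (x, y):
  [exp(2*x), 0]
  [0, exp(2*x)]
Geodesic equation: d^2x^k/dλ^2 + Γ^k_{ij} (dx^i/dλ)(dx^j/dλ) = 0.
Non-zero Christoffel symbols:
Γ^x_{x x} = 1
Γ^x_{y y} = -1
Γ^y_{x y} = 1
Substituting (the symmetric pair Γ^k_{ij}, Γ^k_{ji} combines into a factor 2):
d^2x/dλ^2 + (dx/dλ)^2 - (dy/dλ)^2 = 0
d^2y/dλ^2 + 2 (dx/dλ)(dy/dλ) = 0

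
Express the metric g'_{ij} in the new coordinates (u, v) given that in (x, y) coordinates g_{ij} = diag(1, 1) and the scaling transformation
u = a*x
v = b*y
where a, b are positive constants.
Invert the transformation: x = u/a, y = v/b
g'_{ij} = (∂x^k/∂x'^i)(∂x^l/∂x'^j) g_{kl}; with g_{kl} = δ_{kl} this is Σ_k (∂x^k/∂x'^i)(∂x^k/∂x'^j).
Jacobian: ∂x/∂u = 1/a, ∂x/∂v = 0, ∂y/∂u = 0, ∂y/∂v = 1/b
g'_{uu} = (1/a)(1/a) + (0)(0) = 1/a^2
g'_{uv} = (1/a)(0) + (0)(1/b) = 0
g'_{vv} = (0)(0) + (1/b)(1/b) = 1/b^2
g'_{ij} = diag(1/a^2, 1/b^2)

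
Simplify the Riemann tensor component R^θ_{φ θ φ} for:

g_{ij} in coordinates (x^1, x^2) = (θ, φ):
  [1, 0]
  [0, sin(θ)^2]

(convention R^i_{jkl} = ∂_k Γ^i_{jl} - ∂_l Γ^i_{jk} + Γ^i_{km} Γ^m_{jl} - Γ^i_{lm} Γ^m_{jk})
Non-zero Christoffel symbols (Γ^k_{ij} = Γ^k_{ji}):
Γ^θ_{φ φ} = -sin(2*θ)/2
Γ^φ_{θ φ} = 1/tan(θ)
R^θ_{φ θ φ} = ∂_θ Γ^θ_{φ φ} - ∂_φ Γ^θ_{φ θ} + Γ^θ_{θ m} Γ^m_{φ φ} - Γ^θ_{φ m} Γ^m_{φ θ}
  = (-cos(2*θ)) - (0) + (0) - (-cos(θ)^2) = sin(θ)^2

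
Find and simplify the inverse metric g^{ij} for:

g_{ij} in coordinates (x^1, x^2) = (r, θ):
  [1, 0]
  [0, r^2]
The metric is diagonal, so g^{ij} is diagonal with entries 1/g_{ii}: diag(1, 1/(r^2)).
g^{ij}:
  [1, 0]
  [0, 1/r^2]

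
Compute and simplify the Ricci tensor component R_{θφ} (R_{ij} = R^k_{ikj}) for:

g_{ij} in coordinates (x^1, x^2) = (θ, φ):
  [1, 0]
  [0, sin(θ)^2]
Non-zero Christoffel symbols (Γ^k_{ij} = Γ^k_{ji}):
Γ^θ_{φ φ} = -sin(2*θ)/2
Γ^φ_{θ φ} = 1/tan(θ)
R^θ_{θ θ φ} = 0 (a repeated index in an antisymmetric pair)
R^φ_{θ φ φ} = 0 (a repeated index in an antisymmetric pair)
R_{θφ} = R^θ_{θ θ φ} + R^φ_{θ φ φ} = (0) + (0) = 0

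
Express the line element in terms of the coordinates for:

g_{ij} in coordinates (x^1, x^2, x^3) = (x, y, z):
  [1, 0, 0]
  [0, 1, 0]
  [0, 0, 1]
ds^2 = g_{ij} dx^i dx^j; only the non-zero components contribute.
ds^2 = dx^2 + dy^2 + dz^2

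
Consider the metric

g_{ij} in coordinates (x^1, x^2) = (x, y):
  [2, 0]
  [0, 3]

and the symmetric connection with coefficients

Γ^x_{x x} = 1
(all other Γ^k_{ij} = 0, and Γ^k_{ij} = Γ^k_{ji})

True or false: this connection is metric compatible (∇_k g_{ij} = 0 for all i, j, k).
Using ∇_k g_{ij} = ∂_k g_{ij} - Γ^m_{ki} g_{mj} - Γ^m_{kj} g_{im}:
∇_x g_{xx} = (0) - (2) - (2) = -4 ≠ 0
So the connection is not metric compatible (it is not the Levi-Civita connection).
False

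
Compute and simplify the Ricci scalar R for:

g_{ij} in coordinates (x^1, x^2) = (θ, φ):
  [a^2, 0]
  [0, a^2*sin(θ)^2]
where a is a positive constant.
Non-zero Christoffel symbols (Γ^k_{ij} = Γ^k_{ji}):
Γ^θ_{φ φ} = -sin(2*θ)/2
Γ^φ_{θ φ} = 1/tan(θ)
Ricci tensor (R_{ij} = R^k_{ikj}): R_{θθ} = 1, R_{θφ} = 0, R_{φφ} = sin(θ)^2
Inverse metric: g^{θθ} = 1/a^2, g^{φφ} = 1/(a^2*sin(θ)^2)
R = g^{ij} R_{ij} = (1/a^2)(1) + (1/(a^2*sin(θ)^2))(sin(θ)^2) = 2/a^2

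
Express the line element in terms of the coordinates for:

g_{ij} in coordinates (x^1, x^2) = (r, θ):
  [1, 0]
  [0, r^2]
ds^2 = g_{ij} dx^i dx^j; only the non-zero components contribute.
ds^2 = dr^2 + r^2 dθ^2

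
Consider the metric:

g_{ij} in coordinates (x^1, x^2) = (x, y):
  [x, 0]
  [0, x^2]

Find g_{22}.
With x^1 = x, x^2 = y, g_{22} = g_{yy} is the row-2, column-2 entry of the matrix.
g_{22} = x^2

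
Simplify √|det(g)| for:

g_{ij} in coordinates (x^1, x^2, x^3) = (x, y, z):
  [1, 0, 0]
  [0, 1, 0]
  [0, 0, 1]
det(g) = 1
√|det(g)| = 1
Volume element: dV = 1 dx dy dz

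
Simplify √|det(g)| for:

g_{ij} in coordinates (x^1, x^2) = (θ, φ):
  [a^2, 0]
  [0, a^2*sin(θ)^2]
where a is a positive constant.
det(g) = a^4*sin(θ)^2
√|det(g)| = a^2*sin(θ) (taking 0 < θ < π so that |sin(θ)| = sin(θ))
Volume element: dV = a^2*sin(θ) dθ dφ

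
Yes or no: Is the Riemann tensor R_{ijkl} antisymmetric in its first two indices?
R_{ijkl} = -R_{jikl} (follows from metric compatibility).
Yes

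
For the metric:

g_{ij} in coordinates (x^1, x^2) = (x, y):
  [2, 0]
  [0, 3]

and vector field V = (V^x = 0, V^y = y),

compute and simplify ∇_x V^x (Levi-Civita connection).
All Christoffel symbols are zero.
∇_x V^x = ∂_x V^x + Γ^x_{x j} V^j
  = (0) + (0)(0) + (0)(y)
  = 0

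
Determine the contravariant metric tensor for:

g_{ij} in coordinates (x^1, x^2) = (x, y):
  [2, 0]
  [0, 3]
The metric is diagonal, so g^{ij} is diagonal with entries 1/g_{ii}: diag(1/2, 1/3).
g^{ij}:
  [1/2, 0]
  [0, 1/3]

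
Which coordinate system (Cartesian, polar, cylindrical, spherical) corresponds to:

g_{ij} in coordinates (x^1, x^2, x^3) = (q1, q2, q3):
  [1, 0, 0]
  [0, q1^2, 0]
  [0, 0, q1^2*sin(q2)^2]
The line element ds^2 = dq1^2 + q1^2 dq2^2 + q1^2 sin(q2)^2 dq3^2 is dr^2 + r^2 dθ^2 + r^2 sin(θ)^2 dφ^2 with q1 = r, q2 = θ, q3 = φ.
spherical coordinates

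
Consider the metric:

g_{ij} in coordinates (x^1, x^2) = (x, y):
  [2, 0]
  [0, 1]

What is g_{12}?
With x^1 = x, x^2 = y, g_{12} = g_{xy} is the row-1, column-2 entry of the matrix.
g_{12} = 0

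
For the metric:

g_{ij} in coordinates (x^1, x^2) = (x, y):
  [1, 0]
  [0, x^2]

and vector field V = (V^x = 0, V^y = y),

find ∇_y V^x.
Non-zero Christoffel symbols:
Γ^x_{y y} = -x
Γ^y_{x y} = 1/x
∇_y V^x = ∂_y V^x + Γ^x_{y j} V^j
  = (0) + (0)(0) + (-x)(y)
  = -x*y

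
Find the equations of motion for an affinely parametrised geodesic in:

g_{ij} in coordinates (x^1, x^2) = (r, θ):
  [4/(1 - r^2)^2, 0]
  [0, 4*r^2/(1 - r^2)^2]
Geodesic equation: d^2x^k/dλ^2 + Γ^k_{ij} (dx^i/dλ)(dx^j/dλ) = 0.
Non-zero Christoffel symbols:
Γ^r_{r r} = 2*r/(1 - r^2)
Γ^r_{θ θ} = (r^3 + r)/(r^2 - 1)
Γ^θ_{r θ} = (-r^2 - 1)/(r^3 - r)
Substituting (the symmetric pair Γ^k_{ij}, Γ^k_{ji} combines into a factor 2):
d^2r/dλ^2 + (2*r/(1 - r^2)) (dr/dλ)^2 + ((r^3 + r)/(r^2 - 1)) (dθ/dλ)^2 = 0
d^2θ/dλ^2 + ((-2*r^2 - 2)/(r^3 - r)) (dr/dλ)(dθ/dλ) = 0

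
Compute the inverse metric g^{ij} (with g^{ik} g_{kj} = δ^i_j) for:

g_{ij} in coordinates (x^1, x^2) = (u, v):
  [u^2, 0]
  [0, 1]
The metric is diagonal, so g^{ij} is diagonal with entries 1/g_{ii}: diag(1/(u^2), 1).
g^{ij}:
  [1/u^2, 0]
  [0, 1]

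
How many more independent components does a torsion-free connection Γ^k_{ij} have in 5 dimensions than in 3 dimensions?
Independent components in n dimensions: n × n(n+1)/2 = n^2(n+1)/2.
5D: 5 × 15 = 75
3D: 3 × 6 = 18
Difference = 75 - 18 = 57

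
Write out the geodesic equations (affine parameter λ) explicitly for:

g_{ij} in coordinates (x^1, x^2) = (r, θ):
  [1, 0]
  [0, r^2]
Geodesic equation: d^2x^k/dλ^2 + Γ^k_{ij} (dx^i/dλ)(dx^j/dλ) = 0.
Non-zero Christoffel symbols:
Γ^r_{θ θ} = -r
Γ^θ_{r θ} = 1/r
Substituting (the symmetric pair Γ^k_{ij}, Γ^k_{ji} combines into a factor 2):
d^2r/dλ^2 - r (dθ/dλ)^2 = 0
d^2θ/dλ^2 + (2/r) (dr/dλ)(dθ/dλ) = 0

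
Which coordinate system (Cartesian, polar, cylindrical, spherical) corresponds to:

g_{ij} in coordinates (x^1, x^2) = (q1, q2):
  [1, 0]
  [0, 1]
All components are constant and the metric is the identity, i.e. orthonormal rectilinear coordinates.
Cartesian (2D) coordinates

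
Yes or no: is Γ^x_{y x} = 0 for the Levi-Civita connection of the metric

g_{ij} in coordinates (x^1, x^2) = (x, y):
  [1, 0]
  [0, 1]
Γ^x_{y x} = (1/2) g^{xx} (∂_y g_{xx} + ∂_x g_{xy} - ∂_x g_{yx}) = (1/2)(1)((0) + (0) - (0)) = 0
This equals the proposed value 0.
Yes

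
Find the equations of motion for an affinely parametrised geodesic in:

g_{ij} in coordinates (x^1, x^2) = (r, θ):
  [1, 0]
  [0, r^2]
Geodesic equation: d^2x^k/dλ^2 + Γ^k_{ij} (dx^i/dλ)(dx^j/dλ) = 0.
Non-zero Christoffel symbols:
Γ^r_{θ θ} = -r
Γ^θ_{r θ} = 1/r
Substituting (the symmetric pair Γ^k_{ij}, Γ^k_{ji} combines into a factor 2):
d^2r/dλ^2 - r (dθ/dλ)^2 = 0
d^2θ/dλ^2 + (2/r) (dr/dλ)(dθ/dλ) = 0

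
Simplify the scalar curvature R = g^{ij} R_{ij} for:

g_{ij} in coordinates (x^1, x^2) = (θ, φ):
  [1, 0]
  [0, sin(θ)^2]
Non-zero Christoffel symbols (Γ^k_{ij} = Γ^k_{ji}):
Γ^θ_{φ φ} = -sin(2*θ)/2
Γ^φ_{θ φ} = 1/tan(θ)
Ricci tensor (R_{ij} = R^k_{ikj}): R_{θθ} = 1, R_{θφ} = 0, R_{φφ} = sin(θ)^2
Inverse metric: g^{θθ} = 1, g^{φφ} = 1/sin(θ)^2
R = g^{ij} R_{ij} = (1)(1) + (1/sin(θ)^2)(sin(θ)^2) = 2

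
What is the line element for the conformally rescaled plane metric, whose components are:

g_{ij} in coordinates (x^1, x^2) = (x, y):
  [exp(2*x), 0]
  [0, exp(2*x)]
ds^2 = g_{ij} dx^i dx^j; only the non-zero components contribute.
ds^2 = exp(2*x) dx^2 + exp(2*x) dy^2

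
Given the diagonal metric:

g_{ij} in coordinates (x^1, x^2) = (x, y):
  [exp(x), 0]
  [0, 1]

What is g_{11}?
With x^1 = x, x^2 = y, g_{11} = g_{xx} is the row-1, column-1 entry of the matrix.
g_{11} = exp(x)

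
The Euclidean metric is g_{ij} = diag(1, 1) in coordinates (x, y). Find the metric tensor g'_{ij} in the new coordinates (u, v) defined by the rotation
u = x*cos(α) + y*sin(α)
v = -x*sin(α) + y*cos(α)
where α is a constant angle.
Invert the transformation: x = u*cos(α) - v*sin(α), y = u*sin(α) + v*cos(α)
g'_{ij} = (∂x^k/∂x'^i)(∂x^l/∂x'^j) g_{kl}; with g_{kl} = δ_{kl} this is Σ_k (∂x^k/∂x'^i)(∂x^k/∂x'^j).
Jacobian: ∂x/∂u = cos(α), ∂x/∂v = -sin(α), ∂y/∂u = sin(α), ∂y/∂v = cos(α)
g'_{uu} = (cos(α))(cos(α)) + (sin(α))(sin(α)) = 1
g'_{uv} = (cos(α))(-sin(α)) + (sin(α))(cos(α)) = 0
g'_{vv} = (-sin(α))(-sin(α)) + (cos(α))(cos(α)) = 1
g'_{ij} = diag(1, 1)
The Euclidean metric is invariant under rotations.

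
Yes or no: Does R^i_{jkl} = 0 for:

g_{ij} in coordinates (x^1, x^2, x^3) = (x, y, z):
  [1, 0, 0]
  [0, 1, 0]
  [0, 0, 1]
All metric components are constant, so every Christoffel symbol vanishes and R^i_{jkl} = 0.
Yes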